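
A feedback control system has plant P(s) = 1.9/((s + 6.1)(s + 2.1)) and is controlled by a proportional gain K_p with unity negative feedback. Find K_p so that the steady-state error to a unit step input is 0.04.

For a type-0 loop with proportional control, e_ss = 1/(1 + K_p·P(0)).
P(0) = 0.1483. Require 1/(1 + K_p·0.1483) = 0.04, so 1 + 0.1483·K_p = 25.
K_p = (25 − 1)/0.1483 = 162.

K_p = 162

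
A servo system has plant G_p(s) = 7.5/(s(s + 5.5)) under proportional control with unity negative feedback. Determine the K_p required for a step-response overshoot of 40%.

From %OS = 100·exp(−πζ/√(1−ζ²)) = 40%, ζ = −ln(0.4)/√(π²+ln²(0.4)) = 0.28.
Characteristic equation s² + 5.5s + 7.5K_p = 0 gives ζ = 5.5/(2√(7.5K_p)).
Setting ζ = 0.28: √(7.5K_p) = 5.5/(2·0.28) = 9.821, so K_p = 96.46/7.5 = 12.9.

K_p = 12.9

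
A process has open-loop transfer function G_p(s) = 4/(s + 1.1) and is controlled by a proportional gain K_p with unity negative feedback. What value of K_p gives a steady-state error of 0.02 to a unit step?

K_p = 13.5

The loop is type 0, so e_ss(step) = 1/(1 + K_pos) with K_pos = K_p·G_p(0).
G_p(0) = 3.636. Require 1/(1 + K_p·3.636) = 0.02, so 1 + 3.636·K_p = 50.
K_p = (50 − 1)/3.636 = 13.5.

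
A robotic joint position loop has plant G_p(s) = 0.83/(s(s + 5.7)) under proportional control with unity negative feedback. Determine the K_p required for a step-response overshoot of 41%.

From %OS = 100·exp(−πζ/√(1−ζ²)) = 41%, ζ = −ln(0.41)/√(π²+ln²(0.41)) = 0.273.
Characteristic equation s² + 5.7s + 0.83K_p = 0 gives ζ = 5.7/(2√(0.83K_p)).
Setting ζ = 0.273: √(0.83K_p) = 5.7/(2·0.273) = 10.44, so K_p = 109/0.83 = 131.

K_p = 131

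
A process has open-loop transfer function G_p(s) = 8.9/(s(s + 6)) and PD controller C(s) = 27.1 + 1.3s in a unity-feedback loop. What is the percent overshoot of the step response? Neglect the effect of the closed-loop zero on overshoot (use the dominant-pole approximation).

Forward path: (27.1 + 1.3s)·8.9/(s(s+6)). The closed-loop characteristic equation is s² + (6 + 8.9·1.3)s + 8.9·27.1 = 0.
That is s² + 17.57s + 241.2 = 0, so ω_n = 15.53 rad/s and ζ = 17.57/(2·15.53) = 0.5657.
%OS = 100·exp(−πζ/√(1−ζ²)) = 11.6%.

11.6%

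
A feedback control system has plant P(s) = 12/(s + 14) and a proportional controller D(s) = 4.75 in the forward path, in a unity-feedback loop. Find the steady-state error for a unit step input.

The loop is type 0. Static position error constant K_pos = D(0)·P(0) = 4.75·0.8571 = 4.071.
Steady-state error to a unit step: e_ss = 1/(1+K_pos) = 1/5.071 = 0.197.

0.197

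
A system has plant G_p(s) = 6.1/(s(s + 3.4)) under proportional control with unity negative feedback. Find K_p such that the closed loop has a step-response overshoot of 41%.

K_p = 6.36

From %OS = 100·exp(−πζ/√(1−ζ²)) = 41%, ζ = −ln(0.41)/√(π²+ln²(0.41)) = 0.273.
Characteristic equation s² + 3.4s + 6.1K_p = 0 gives ζ = 3.4/(2√(6.1K_p)).
Setting ζ = 0.273: √(6.1K_p) = 3.4/(2·0.273) = 6.227, so K_p = 38.77/6.1 = 6.36.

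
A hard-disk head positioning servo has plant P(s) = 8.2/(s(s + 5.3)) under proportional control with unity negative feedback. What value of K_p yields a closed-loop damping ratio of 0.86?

K_p = 1.16

Closed-loop characteristic equation: s² + 5.3s + K_p·8.2 = 0.
So ω_n = √(8.2K_p) and 2ζω_n = 5.3, giving ζ = 5.3/(2√(8.2K_p)).
Setting ζ = 0.86: √(8.2K_p) = 5.3/(2·0.86) = 3.081, so K_p = 9.495/8.2 = 1.16.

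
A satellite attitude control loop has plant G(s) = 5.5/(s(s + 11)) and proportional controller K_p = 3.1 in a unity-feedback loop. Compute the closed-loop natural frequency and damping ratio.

1 + K_p·G(s) = 0 gives s² + 11s + 17.05 = 0.
So ω_n² = 17.05 ⇒ ω_n = 4.129 rad/s, and ζ = 11/(2ω_n) = 1.33.

ω_n = 4.13 rad/s, ζ = 1.33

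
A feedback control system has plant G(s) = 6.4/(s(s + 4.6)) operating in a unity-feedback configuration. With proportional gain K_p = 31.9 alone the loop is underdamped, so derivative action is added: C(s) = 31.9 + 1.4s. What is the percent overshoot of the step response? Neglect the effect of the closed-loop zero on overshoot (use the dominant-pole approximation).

18.4%

Forward path: (31.9 + 1.4s)·6.4/(s(s+4.6)). The closed-loop characteristic equation is s² + (4.6 + 6.4·1.4)s + 6.4·31.9 = 0.
That is s² + 13.56s + 204.2 = 0, so ω_n = 14.29 rad/s and ζ = 13.56/(2·14.29) = 0.4745.
%OS = 100·exp(−πζ/√(1−ζ²)) = 18.4%.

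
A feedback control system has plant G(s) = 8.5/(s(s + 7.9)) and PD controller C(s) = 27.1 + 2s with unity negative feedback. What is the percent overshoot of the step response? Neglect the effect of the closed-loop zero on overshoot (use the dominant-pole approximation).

Forward path: (27.1 + 2s)·8.5/(s(s+7.9)). The closed-loop characteristic equation is s² + (7.9 + 8.5·2)s + 8.5·27.1 = 0.
That is s² + 24.9s + 230.4 = 0, so ω_n = 15.18 rad/s and ζ = 24.9/(2·15.18) = 0.8203.
%OS = 100·exp(−πζ/√(1−ζ²)) = 1.1%.

1.1%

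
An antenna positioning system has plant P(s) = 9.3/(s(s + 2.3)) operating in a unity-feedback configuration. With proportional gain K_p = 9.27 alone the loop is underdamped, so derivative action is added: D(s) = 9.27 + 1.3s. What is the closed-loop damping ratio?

ζ = 0.775

Forward path: (9.27 + 1.3s)·9.3/(s(s+2.3)). The closed-loop characteristic equation is s² + (2.3 + 9.3·1.3)s + 9.3·9.27 = 0.
That is s² + 14.39s + 86.21 = 0, so ω_n = 9.285 rad/s and ζ = 14.39/(2·9.285) = 0.7749.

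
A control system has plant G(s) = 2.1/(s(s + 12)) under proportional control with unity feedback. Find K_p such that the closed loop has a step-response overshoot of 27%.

From %OS = 100·exp(−πζ/√(1−ζ²)) = 27%, ζ = −ln(0.27)/√(π²+ln²(0.27)) = 0.3847.
Characteristic equation s² + 12s + 2.1K_p = 0 gives ζ = 12/(2√(2.1K_p)).
Setting ζ = 0.3847: √(2.1K_p) = 12/(2·0.3847) = 15.6, so K_p = 243.3/2.1 = 116.

K_p = 116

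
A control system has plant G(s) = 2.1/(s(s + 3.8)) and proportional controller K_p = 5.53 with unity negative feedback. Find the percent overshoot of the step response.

12.1%

Closed-loop characteristic equation: s² + 3.8s + 11.61 = 0, so ω_n = 3.408 rad/s and ζ = 3.8/(2·3.408) = 0.5575.
%OS = 100·exp(−πζ/√(1−ζ²)) = 100·exp(−π·0.5575/√0.6891) = 12.1%.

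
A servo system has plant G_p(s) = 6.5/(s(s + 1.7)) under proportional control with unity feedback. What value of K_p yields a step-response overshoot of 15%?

K_p = 0.416

From %OS = 100·exp(−πζ/√(1−ζ²)) = 15%, ζ = −ln(0.15)/√(π²+ln²(0.15)) = 0.5169.
Characteristic equation s² + 1.7s + 6.5K_p = 0 gives ζ = 1.7/(2√(6.5K_p)).
Setting ζ = 0.5169: √(6.5K_p) = 1.7/(2·0.5169) = 1.644, so K_p = 2.704/6.5 = 0.416.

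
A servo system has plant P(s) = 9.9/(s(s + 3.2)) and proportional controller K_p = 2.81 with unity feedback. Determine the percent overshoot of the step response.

36.8%

From 1 + K_pP(s) = 0: s² + 3.2s + 27.82 = 0 ⇒ ω_n = 5.274, ζ = 0.3034.
%OS = 100·exp(−πζ/√(1−ζ²)) = 100·exp(−π·0.3034/√0.908) = 36.8%.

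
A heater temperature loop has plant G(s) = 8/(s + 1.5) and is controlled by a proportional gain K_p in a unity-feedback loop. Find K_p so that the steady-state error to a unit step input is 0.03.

K_p = 6.06

For a type-0 loop with proportional control, e_ss = 1/(1 + K_p·G(0)).
G(0) = 5.333. Require 1/(1 + K_p·5.333) = 0.03, so 1 + 5.333·K_p = 33.33.
K_p = (33.33 − 1)/5.333 = 6.06.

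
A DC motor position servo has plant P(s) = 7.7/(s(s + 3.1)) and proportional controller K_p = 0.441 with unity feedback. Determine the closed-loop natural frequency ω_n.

ω_n = 1.84 rad/s

With unity feedback the closed-loop characteristic equation is s² + 3.1s + 0.441·7.7 = s² + 3.1s + 3.396 = 0.
So ω_n² = 3.396 ⇒ ω_n = 1.843 rad/s, and ζ = 3.1/(2ω_n) = 0.841.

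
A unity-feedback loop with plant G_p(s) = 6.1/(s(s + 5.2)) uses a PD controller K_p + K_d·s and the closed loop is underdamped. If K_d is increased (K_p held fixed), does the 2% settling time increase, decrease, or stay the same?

Characteristic equation s² + (5.2 + 6.1K_d)s + 6.1K_p = 0: raising K_d increases ζω_n = (5.2+6.1K_d)/2 while the loop stays underdamped, so T_s ≈ 4/(ζω_n) decreases.

decrease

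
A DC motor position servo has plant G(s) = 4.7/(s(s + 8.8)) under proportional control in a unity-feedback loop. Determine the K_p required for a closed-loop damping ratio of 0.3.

K_p = 45.8

Closed-loop characteristic equation: s² + 8.8s + K_p·4.7 = 0.
So ω_n = √(4.7K_p) and 2ζω_n = 8.8, giving ζ = 8.8/(2√(4.7K_p)).
Setting ζ = 0.3: √(4.7K_p) = 8.8/(2·0.3) = 14.67, so K_p = 215.1/4.7 = 45.8.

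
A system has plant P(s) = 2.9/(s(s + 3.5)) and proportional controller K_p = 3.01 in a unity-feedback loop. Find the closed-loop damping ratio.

ζ = 0.592

1 + K_p·P(s) = 0 gives s² + 3.5s + 8.729 = 0.
Matching s² + 2ζω_n s + ω_n²: ω_n = √8.729 = 2.954 rad/s and 2ζω_n = 3.5, so ζ = 3.5/(2·2.954) = 0.592.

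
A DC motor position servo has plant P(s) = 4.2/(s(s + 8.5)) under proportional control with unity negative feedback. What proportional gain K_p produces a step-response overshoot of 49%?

From %OS = 100·exp(−πζ/√(1−ζ²)) = 49%, ζ = −ln(0.49)/√(π²+ln²(0.49)) = 0.2214.
Characteristic equation s² + 8.5s + 4.2K_p = 0 gives ζ = 8.5/(2√(4.2K_p)).
Setting ζ = 0.2214: √(4.2K_p) = 8.5/(2·0.2214) = 19.19, so K_p = 368.4/4.2 = 87.7.

K_p = 87.7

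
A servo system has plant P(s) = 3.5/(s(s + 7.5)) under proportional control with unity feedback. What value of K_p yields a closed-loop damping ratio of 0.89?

K_p = 5.07

Closed-loop characteristic equation: s² + 7.5s + K_p·3.5 = 0.
So ω_n = √(3.5K_p) and 2ζω_n = 7.5, giving ζ = 7.5/(2√(3.5K_p)).
Setting ζ = 0.89: √(3.5K_p) = 7.5/(2·0.89) = 4.213, so K_p = 17.75/3.5 = 5.07.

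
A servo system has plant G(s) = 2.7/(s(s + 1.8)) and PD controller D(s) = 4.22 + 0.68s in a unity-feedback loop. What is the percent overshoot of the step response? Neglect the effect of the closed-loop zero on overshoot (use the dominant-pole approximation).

13.4%

Forward path: (4.22 + 0.68s)·2.7/(s(s+1.8)). The closed-loop characteristic equation is s² + (1.8 + 2.7·0.68)s + 2.7·4.22 = 0.
That is s² + 3.636s + 11.39 = 0, so ω_n = 3.375 rad/s and ζ = 3.636/(2·3.375) = 0.5386.
%OS = 100·exp(−πζ/√(1−ζ²)) = 13.4%.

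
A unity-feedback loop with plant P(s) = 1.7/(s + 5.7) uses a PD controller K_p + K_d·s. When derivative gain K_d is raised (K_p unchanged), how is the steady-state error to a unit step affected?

unchanged

At s = 0 the derivative term contributes nothing: C(0) = K_p regardless of K_d, so K_pos = K_p·P(0) and e_ss are unchanged.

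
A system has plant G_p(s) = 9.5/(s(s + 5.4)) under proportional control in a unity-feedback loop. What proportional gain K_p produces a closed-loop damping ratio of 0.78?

Closed-loop characteristic equation: s² + 5.4s + K_p·9.5 = 0.
So ω_n = √(9.5K_p) and 2ζω_n = 5.4, giving ζ = 5.4/(2√(9.5K_p)).
Setting ζ = 0.78: √(9.5K_p) = 5.4/(2·0.78) = 3.462, so K_p = 11.98/9.5 = 1.26.

K_p = 1.26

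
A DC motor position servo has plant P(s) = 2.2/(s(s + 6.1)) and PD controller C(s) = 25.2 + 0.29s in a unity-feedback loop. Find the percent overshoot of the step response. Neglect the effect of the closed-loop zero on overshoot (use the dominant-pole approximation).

20.3%

Forward path: (25.2 + 0.29s)·2.2/(s(s+6.1)). The closed-loop characteristic equation is s² + (6.1 + 2.2·0.29)s + 2.2·25.2 = 0.
That is s² + 6.738s + 55.44 = 0, so ω_n = 7.446 rad/s and ζ = 6.738/(2·7.446) = 0.4525.
%OS = 100·exp(−πζ/√(1−ζ²)) = 20.3%.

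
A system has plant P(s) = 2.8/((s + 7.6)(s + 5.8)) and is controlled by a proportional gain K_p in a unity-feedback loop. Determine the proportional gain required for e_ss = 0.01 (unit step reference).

K_p = 1560

Steady-state error for a unit step on this type-0 loop is 1/(1 + K_p·P(0)).
P(0) = 0.06352. Require 1/(1 + K_p·0.06352) = 0.01, so 1 + 0.06352·K_p = 100.
K_p = (100 − 1)/0.06352 = 1560.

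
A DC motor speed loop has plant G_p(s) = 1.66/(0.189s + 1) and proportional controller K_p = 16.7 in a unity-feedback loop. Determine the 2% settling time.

T_s ≈ 0.0263 s

Closed loop: T(s) = K_p·G_p/(1+K_p·G_p) = 27.72/(0.189s + 1 + 27.72), with pole at s = −(1 + 27.72)/0.189 = −152.
τ = 1/152 = 0.00658 s, so 2% settling time ≈ 4τ = 0.0263 s.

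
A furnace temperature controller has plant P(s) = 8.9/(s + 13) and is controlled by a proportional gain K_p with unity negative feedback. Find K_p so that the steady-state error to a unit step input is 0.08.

The loop is type 0, so e_ss(step) = 1/(1 + K_pos) with K_pos = K_p·P(0).
P(0) = 0.6846. Require 1/(1 + K_p·0.6846) = 0.08, so 1 + 0.6846·K_p = 12.5.
K_p = (12.5 − 1)/0.6846 = 16.8.

K_p = 16.8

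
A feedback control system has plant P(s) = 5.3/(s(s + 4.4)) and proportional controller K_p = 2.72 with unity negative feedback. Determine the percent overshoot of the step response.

10.7%

The closed-loop denominator s² + 4.4s + 14.42 gives ω_n = √14.42 = 3.797 and ζ = 4.4/(2ω_n) = 0.5794.
%OS = 100·exp(−πζ/√(1−ζ²)) = 100·exp(−π·0.5794/√0.6643) = 10.7%.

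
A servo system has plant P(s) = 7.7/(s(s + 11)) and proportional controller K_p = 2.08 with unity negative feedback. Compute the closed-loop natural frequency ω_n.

ω_n = 4 rad/s

1 + K_p·P(s) = 0 gives s² + 11s + 16.02 = 0.
Matching s² + 2ζω_n s + ω_n²: ω_n = √16.02 = 4.002 rad/s and 2ζω_n = 11, so ζ = 11/(2·4.002) = 1.37.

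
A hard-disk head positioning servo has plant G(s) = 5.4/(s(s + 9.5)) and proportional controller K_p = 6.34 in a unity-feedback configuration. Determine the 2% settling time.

T_s ≈ 0.842 s

The closed-loop denominator s² + 9.5s + 34.24 gives ω_n = √34.24 = 5.851 and ζ = 9.5/(2ω_n) = 0.8118.
2% settling time T_s ≈ 4/(ζω_n) = 4/4.75 = 0.842 s.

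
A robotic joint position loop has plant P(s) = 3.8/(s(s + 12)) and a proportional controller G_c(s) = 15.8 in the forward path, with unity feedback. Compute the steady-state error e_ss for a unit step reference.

The open loop G_c(s)P(s) has a pole at the origin (type 1), so the static position error constant is infinite and e_ss = 1/(1+∞) = 0.

0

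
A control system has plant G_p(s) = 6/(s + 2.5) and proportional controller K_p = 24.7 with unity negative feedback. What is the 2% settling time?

Closed-loop transfer function: T(s) = K_p·G_p(s)/(1 + K_p·G_p(s)) = 148.2/(s + 2.5 + 148.2) = 148.2/(s + 150.7).
Time constant τ = 1/150.7 = 0.006636 s, so the 2% settling time is about 4τ = 0.0265 s.

T_s ≈ 0.0265 s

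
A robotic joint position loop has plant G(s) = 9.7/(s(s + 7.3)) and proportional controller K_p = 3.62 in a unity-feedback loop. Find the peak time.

T_p = 0.673 s

From 1 + K_pG(s) = 0: s² + 7.3s + 35.11 = 0 ⇒ ω_n = 5.926, ζ = 0.616.
Damped frequency ω_d = ω_n√(1−ζ²) = 4.668 rad/s, so peak time T_p = π/ω_d = 0.673 s.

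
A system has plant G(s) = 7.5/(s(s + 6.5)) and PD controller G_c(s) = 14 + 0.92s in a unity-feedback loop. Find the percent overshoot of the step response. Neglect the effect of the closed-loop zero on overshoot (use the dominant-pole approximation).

Forward path: (14 + 0.92s)·7.5/(s(s+6.5)). The closed-loop characteristic equation is s² + (6.5 + 7.5·0.92)s + 7.5·14 = 0.
That is s² + 13.4s + 105 = 0, so ω_n = 10.25 rad/s and ζ = 13.4/(2·10.25) = 0.6539.
%OS = 100·exp(−πζ/√(1−ζ²)) = 6.62%.

6.62%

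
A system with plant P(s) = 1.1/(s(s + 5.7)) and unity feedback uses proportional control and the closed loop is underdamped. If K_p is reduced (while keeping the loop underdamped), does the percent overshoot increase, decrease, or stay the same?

decrease

ζ = 5.7/(2√(1.1K_p)) rises as K_p falls; higher damping means less overshoot.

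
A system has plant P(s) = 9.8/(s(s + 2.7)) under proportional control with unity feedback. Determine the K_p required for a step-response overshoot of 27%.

K_p = 1.26

From %OS = 100·exp(−πζ/√(1−ζ²)) = 27%, ζ = −ln(0.27)/√(π²+ln²(0.27)) = 0.3847.
Characteristic equation s² + 2.7s + 9.8K_p = 0 gives ζ = 2.7/(2√(9.8K_p)).
Setting ζ = 0.3847: √(9.8K_p) = 2.7/(2·0.3847) = 3.509, so K_p = 12.31/9.8 = 1.26.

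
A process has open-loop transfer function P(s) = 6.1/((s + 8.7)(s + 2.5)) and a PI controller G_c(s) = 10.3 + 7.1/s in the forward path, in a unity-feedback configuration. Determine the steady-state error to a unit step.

0

The open loop G_c(s)P(s) has a pole at the origin (type 1), so the static position error constant is infinite and e_ss = 1/(1+∞) = 0.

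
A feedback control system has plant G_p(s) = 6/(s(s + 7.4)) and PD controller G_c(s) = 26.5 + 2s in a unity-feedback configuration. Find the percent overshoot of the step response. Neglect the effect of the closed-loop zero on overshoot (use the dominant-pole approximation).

2.28%

Forward path: (26.5 + 2s)·6/(s(s+7.4)). The closed-loop characteristic equation is s² + (7.4 + 6·2)s + 6·26.5 = 0.
That is s² + 19.4s + 159 = 0, so ω_n = 12.61 rad/s and ζ = 19.4/(2·12.61) = 0.7693.
%OS = 100·exp(−πζ/√(1−ζ²)) = 2.28%.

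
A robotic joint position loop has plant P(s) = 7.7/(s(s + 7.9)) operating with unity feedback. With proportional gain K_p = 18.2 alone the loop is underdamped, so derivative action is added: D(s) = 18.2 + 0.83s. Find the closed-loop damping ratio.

Forward path: (18.2 + 0.83s)·7.7/(s(s+7.9)). The closed-loop characteristic equation is s² + (7.9 + 7.7·0.83)s + 7.7·18.2 = 0.
That is s² + 14.29s + 140.1 = 0, so ω_n = 11.84 rad/s and ζ = 14.29/(2·11.84) = 0.6036.

ζ = 0.604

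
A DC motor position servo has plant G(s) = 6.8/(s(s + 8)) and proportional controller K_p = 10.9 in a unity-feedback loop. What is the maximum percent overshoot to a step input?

From 1 + K_pG(s) = 0: s² + 8s + 74.12 = 0 ⇒ ω_n = 8.609, ζ = 0.4646.
%OS = 100·exp(−πζ/√(1−ζ²)) = 100·exp(−π·0.4646/√0.7841) = 19.2%.

19.2%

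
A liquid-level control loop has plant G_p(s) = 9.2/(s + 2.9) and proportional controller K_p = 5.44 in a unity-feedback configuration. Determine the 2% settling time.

Closed-loop transfer function: T(s) = K_p·G_p(s)/(1 + K_p·G_p(s)) = 50.05/(s + 2.9 + 50.05) = 50.05/(s + 52.95).
Time constant τ = 1/52.95 = 0.01889 s, so the 2% settling time is about 4τ = 0.0755 s.

T_s ≈ 0.0755 s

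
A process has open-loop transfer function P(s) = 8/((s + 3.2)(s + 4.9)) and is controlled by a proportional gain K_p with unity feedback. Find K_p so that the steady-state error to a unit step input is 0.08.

The loop is type 0, so e_ss(step) = 1/(1 + K_pos) with K_pos = K_p·P(0).
P(0) = 0.5102. Require 1/(1 + K_p·0.5102) = 0.08, so 1 + 0.5102·K_p = 12.5.
K_p = (12.5 − 1)/0.5102 = 22.5.

K_p = 22.5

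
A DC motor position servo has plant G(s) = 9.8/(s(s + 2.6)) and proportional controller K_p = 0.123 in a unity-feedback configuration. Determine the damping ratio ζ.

ζ = 1.18

The closed-loop denominator is s(s+2.6) + 0.123·9.8 = s² + 2.6s + 1.205.
So ω_n² = 1.205 ⇒ ω_n = 1.098 rad/s, and ζ = 2.6/(2ω_n) = 1.18.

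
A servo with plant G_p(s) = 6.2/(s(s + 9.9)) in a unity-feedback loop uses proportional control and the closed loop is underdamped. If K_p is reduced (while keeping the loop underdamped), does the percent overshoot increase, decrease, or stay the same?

decrease

ζ = 9.9/(2√(6.2K_p)) rises as K_p falls; higher damping means less overshoot.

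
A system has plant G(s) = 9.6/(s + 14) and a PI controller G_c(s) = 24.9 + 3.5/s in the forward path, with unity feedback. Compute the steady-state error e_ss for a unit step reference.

The open loop G_c(s)G(s) has a pole at the origin (type 1), so the static position error constant is infinite and e_ss = 1/(1+∞) = 0.

0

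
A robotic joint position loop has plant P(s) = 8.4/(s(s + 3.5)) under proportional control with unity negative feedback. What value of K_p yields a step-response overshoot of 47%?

K_p = 6.68

From %OS = 100·exp(−πζ/√(1−ζ²)) = 47%, ζ = −ln(0.47)/√(π²+ln²(0.47)) = 0.2337.
Characteristic equation s² + 3.5s + 8.4K_p = 0 gives ζ = 3.5/(2√(8.4K_p)).
Setting ζ = 0.2337: √(8.4K_p) = 3.5/(2·0.2337) = 7.489, so K_p = 56.08/8.4 = 6.68.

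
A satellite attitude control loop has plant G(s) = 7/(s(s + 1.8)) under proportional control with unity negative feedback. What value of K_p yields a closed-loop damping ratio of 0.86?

K_p = 0.156

Closed-loop characteristic equation: s² + 1.8s + K_p·7 = 0.
So ω_n = √(7K_p) and 2ζω_n = 1.8, giving ζ = 1.8/(2√(7K_p)).
Setting ζ = 0.86: √(7K_p) = 1.8/(2·0.86) = 1.047, so K_p = 1.095/7 = 0.156.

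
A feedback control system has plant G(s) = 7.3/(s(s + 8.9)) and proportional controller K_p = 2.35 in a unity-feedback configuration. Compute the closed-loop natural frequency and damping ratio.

ω_n = 4.14 rad/s, ζ = 1.07

1 + K_p·G(s) = 0 gives s² + 8.9s + 17.16 = 0.
Matching s² + 2ζω_n s + ω_n²: ω_n = √17.16 = 4.142 rad/s and 2ζω_n = 8.9, so ζ = 8.9/(2·4.142) = 1.07.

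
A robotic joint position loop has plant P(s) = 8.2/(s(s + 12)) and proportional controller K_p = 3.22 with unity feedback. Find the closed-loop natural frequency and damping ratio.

With unity feedback the closed-loop characteristic equation is s² + 12s + 3.22·8.2 = s² + 12s + 26.4 = 0.
So ω_n² = 26.4 ⇒ ω_n = 5.138 rad/s, and ζ = 12/(2ω_n) = 1.17.

ω_n = 5.14 rad/s, ζ = 1.17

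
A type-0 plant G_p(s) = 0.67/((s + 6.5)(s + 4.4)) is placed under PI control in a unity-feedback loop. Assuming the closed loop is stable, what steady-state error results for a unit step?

The PI controller's integrator makes the forward path type 1, so e_ss to a step is zero.

0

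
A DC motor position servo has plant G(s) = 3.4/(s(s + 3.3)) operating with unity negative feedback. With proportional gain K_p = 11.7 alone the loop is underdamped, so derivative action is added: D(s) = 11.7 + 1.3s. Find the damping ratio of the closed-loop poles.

Forward path: (11.7 + 1.3s)·3.4/(s(s+3.3)). The closed-loop characteristic equation is s² + (3.3 + 3.4·1.3)s + 3.4·11.7 = 0.
That is s² + 7.72s + 39.78 = 0, so ω_n = 6.307 rad/s and ζ = 7.72/(2·6.307) = 0.612.

ζ = 0.612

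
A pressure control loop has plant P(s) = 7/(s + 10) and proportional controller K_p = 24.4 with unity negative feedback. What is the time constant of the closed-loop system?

Closed-loop transfer function: T(s) = K_p·P(s)/(1 + K_p·P(s)) = 170.8/(s + 10 + 170.8) = 170.8/(s + 180.8).
Time constant τ = 1/180.8 = 0.00553 s.

τ = 0.00553 s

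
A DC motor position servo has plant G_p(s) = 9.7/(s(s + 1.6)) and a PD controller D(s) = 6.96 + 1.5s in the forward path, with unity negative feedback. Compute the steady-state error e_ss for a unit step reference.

0

The open loop D(s)G_p(s) has a pole at the origin (type 1), so the static position error constant is infinite and e_ss = 1/(1+∞) = 0.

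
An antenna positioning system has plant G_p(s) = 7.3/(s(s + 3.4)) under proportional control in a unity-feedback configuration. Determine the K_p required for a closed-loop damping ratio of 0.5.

K_p = 1.58

Closed-loop characteristic equation: s² + 3.4s + K_p·7.3 = 0.
So ω_n = √(7.3K_p) and 2ζω_n = 3.4, giving ζ = 3.4/(2√(7.3K_p)).
Setting ζ = 0.5: √(7.3K_p) = 3.4/(2·0.5) = 3.4, so K_p = 11.56/7.3 = 1.58.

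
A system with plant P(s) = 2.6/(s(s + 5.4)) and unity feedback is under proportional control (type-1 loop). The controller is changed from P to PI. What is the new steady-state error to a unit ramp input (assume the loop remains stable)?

0

The integrator raises the loop to type 2, so K_v → ∞ and e_ss to a ramp is zero.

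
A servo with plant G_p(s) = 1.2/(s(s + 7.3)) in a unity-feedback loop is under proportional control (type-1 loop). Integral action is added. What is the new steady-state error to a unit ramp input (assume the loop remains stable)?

0

The integrator raises the loop to type 2, so K_v → ∞ and e_ss to a ramp is zero.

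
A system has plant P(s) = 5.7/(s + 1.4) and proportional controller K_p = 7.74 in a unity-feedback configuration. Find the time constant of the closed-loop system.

τ = 0.022 s

Closed-loop transfer function: T(s) = K_p·P(s)/(1 + K_p·P(s)) = 44.12/(s + 1.4 + 44.12) = 44.12/(s + 45.52).
Time constant τ = 1/45.52 = 0.022 s.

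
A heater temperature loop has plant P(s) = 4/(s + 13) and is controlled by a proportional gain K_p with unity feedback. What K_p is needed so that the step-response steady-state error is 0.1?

Steady-state error for a unit step on this type-0 loop is 1/(1 + K_p·P(0)).
P(0) = 0.3077. Require 1/(1 + K_p·0.3077) = 0.1, so 1 + 0.3077·K_p = 10.
K_p = (10 − 1)/0.3077 = 29.2.

K_p = 29.2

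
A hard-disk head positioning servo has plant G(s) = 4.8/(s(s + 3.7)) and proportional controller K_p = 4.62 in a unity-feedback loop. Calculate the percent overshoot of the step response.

From 1 + K_pG(s) = 0: s² + 3.7s + 22.18 = 0 ⇒ ω_n = 4.709, ζ = 0.3929.
%OS = 100·exp(−πζ/√(1−ζ²)) = 100·exp(−π·0.3929/√0.8457) = 26.1%.

26.1%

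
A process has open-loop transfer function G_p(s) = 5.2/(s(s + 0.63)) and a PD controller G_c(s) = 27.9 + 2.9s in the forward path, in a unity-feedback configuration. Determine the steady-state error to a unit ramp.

0.00434

The loop has one pole at the origin (type 1). Velocity error constant K_v = lim_{s→0} s·G_c(s)G_p(s) = 27.9·5.2/0.63 = 230.3.
Steady-state error to a unit ramp: e_ss = 1/K_v = 0.00434.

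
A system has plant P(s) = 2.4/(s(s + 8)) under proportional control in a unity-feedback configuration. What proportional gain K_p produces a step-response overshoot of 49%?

From %OS = 100·exp(−πζ/√(1−ζ²)) = 49%, ζ = −ln(0.49)/√(π²+ln²(0.49)) = 0.2214.
Characteristic equation s² + 8s + 2.4K_p = 0 gives ζ = 8/(2√(2.4K_p)).
Setting ζ = 0.2214: √(2.4K_p) = 8/(2·0.2214) = 18.06, so K_p = 326.3/2.4 = 136.

K_p = 136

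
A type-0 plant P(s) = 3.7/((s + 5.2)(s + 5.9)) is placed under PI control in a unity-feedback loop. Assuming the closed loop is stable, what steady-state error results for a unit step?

The PI controller's integrator makes the forward path type 1, so e_ss to a step is zero.

0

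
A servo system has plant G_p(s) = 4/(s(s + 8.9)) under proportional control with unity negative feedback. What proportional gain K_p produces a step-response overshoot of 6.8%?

From %OS = 100·exp(−πζ/√(1−ζ²)) = 6.8%, ζ = −ln(0.068)/√(π²+ln²(0.068)) = 0.6502.
Characteristic equation s² + 8.9s + 4K_p = 0 gives ζ = 8.9/(2√(4K_p)).
Setting ζ = 0.6502: √(4K_p) = 8.9/(2·0.6502) = 6.844, so K_p = 46.85/4 = 11.7.

K_p = 11.7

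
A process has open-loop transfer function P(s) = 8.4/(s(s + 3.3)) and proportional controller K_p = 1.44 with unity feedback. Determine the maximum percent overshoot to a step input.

Closed-loop characteristic equation: s² + 3.3s + 12.1 = 0, so ω_n = 3.478 rad/s and ζ = 3.3/(2·3.478) = 0.4744.
%OS = 100·exp(−πζ/√(1−ζ²)) = 100·exp(−π·0.4744/√0.7749) = 18.4%.

18.4%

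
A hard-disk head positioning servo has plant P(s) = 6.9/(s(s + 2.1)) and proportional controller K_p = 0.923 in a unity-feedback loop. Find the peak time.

The closed-loop denominator s² + 2.1s + 6.369 gives ω_n = √6.369 = 2.524 and ζ = 2.1/(2ω_n) = 0.4161.
Damped frequency ω_d = ω_n√(1−ζ²) = 2.295 rad/s, so peak time T_p = π/ω_d = 1.37 s.

T_p = 1.37 s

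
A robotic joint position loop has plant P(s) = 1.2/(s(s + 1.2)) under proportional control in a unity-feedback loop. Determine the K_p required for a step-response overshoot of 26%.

K_p = 1.93

From %OS = 100·exp(−πζ/√(1−ζ²)) = 26%, ζ = −ln(0.26)/√(π²+ln²(0.26)) = 0.3941.
Characteristic equation s² + 1.2s + 1.2K_p = 0 gives ζ = 1.2/(2√(1.2K_p)).
Setting ζ = 0.3941: √(1.2K_p) = 1.2/(2·0.3941) = 1.523, so K_p = 2.318/1.2 = 1.93.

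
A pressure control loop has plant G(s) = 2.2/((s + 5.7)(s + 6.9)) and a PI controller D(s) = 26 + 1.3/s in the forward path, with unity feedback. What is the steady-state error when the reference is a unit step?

The open loop D(s)G(s) has a pole at the origin (type 1), so the static position error constant is infinite and e_ss = 1/(1+∞) = 0.

0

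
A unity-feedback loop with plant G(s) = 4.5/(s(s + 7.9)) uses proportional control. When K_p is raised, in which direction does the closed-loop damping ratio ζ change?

ζ = 7.9/(2√(4.5K_p)); increasing K_p raises the denominator, so ζ falls.

decrease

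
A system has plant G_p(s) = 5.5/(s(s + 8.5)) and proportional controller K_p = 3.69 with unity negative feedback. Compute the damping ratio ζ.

The closed-loop denominator is s(s+8.5) + 3.69·5.5 = s² + 8.5s + 20.29.
Matching s² + 2ζω_n s + ω_n²: ω_n = √20.29 = 4.505 rad/s and 2ζω_n = 8.5, so ζ = 8.5/(2·4.505) = 0.943.

ζ = 0.943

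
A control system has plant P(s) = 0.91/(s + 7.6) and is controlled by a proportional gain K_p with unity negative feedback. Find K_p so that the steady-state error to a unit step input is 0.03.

The loop is type 0, so e_ss(step) = 1/(1 + K_pos) with K_pos = K_p·P(0).
P(0) = 0.1197. Require 1/(1 + K_p·0.1197) = 0.03, so 1 + 0.1197·K_p = 33.33.
K_p = (33.33 − 1)/0.1197 = 270.

K_p = 270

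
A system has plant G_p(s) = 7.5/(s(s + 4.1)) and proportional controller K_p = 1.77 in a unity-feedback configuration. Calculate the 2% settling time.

From 1 + K_pG_p(s) = 0: s² + 4.1s + 13.28 = 0 ⇒ ω_n = 3.643, ζ = 0.5626.
2% settling time T_s ≈ 4/(ζω_n) = 4/2.05 = 1.95 s.

T_s ≈ 1.95 s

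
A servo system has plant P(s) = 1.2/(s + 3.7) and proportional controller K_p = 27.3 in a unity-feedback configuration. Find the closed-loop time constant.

Closed-loop transfer function: T(s) = K_p·P(s)/(1 + K_p·P(s)) = 32.76/(s + 3.7 + 32.76) = 32.76/(s + 36.46).
Time constant τ = 1/36.46 = 0.0274 s.

τ = 0.0274 s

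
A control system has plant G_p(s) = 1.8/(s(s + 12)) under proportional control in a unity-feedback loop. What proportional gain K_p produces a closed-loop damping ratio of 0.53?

K_p = 71.2

Closed-loop characteristic equation: s² + 12s + K_p·1.8 = 0.
So ω_n = √(1.8K_p) and 2ζω_n = 12, giving ζ = 12/(2√(1.8K_p)).
Setting ζ = 0.53: √(1.8K_p) = 12/(2·0.53) = 11.32, so K_p = 128.2/1.8 = 71.2.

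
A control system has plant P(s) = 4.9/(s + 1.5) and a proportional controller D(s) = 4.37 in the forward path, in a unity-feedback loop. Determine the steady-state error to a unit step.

0.0655

The loop is type 0. Static position error constant K_pos = D(0)·P(0) = 4.37·3.267 = 14.28.
Steady-state error to a unit step: e_ss = 1/(1+K_pos) = 1/15.28 = 0.0655.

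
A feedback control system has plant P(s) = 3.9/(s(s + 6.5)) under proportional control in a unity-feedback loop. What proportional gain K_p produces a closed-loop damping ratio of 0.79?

K_p = 4.34

Closed-loop characteristic equation: s² + 6.5s + K_p·3.9 = 0.
So ω_n = √(3.9K_p) and 2ζω_n = 6.5, giving ζ = 6.5/(2√(3.9K_p)).
Setting ζ = 0.79: √(3.9K_p) = 6.5/(2·0.79) = 4.114, so K_p = 16.92/3.9 = 4.34.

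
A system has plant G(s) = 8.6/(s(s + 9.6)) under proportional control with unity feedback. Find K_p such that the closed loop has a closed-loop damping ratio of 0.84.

K_p = 3.8

Closed-loop characteristic equation: s² + 9.6s + K_p·8.6 = 0.
So ω_n = √(8.6K_p) and 2ζω_n = 9.6, giving ζ = 9.6/(2√(8.6K_p)).
Setting ζ = 0.84: √(8.6K_p) = 9.6/(2·0.84) = 5.714, so K_p = 32.65/8.6 = 3.8.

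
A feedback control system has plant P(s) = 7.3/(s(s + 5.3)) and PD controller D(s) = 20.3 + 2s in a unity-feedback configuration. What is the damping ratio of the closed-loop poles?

Forward path: (20.3 + 2s)·7.3/(s(s+5.3)). The closed-loop characteristic equation is s² + (5.3 + 7.3·2)s + 7.3·20.3 = 0.
That is s² + 19.9s + 148.2 = 0, so ω_n = 12.17 rad/s and ζ = 19.9/(2·12.17) = 0.8174.

ζ = 0.817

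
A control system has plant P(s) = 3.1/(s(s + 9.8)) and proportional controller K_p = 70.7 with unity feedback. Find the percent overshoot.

33.2%

The closed-loop denominator s² + 9.8s + 219.2 gives ω_n = √219.2 = 14.8 and ζ = 9.8/(2ω_n) = 0.331.
%OS = 100·exp(−πζ/√(1−ζ²)) = 100·exp(−π·0.331/√0.8905) = 33.2%.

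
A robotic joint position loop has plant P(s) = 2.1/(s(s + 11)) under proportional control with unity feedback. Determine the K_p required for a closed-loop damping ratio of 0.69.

K_p = 30.3

Closed-loop characteristic equation: s² + 11s + K_p·2.1 = 0.
So ω_n = √(2.1K_p) and 2ζω_n = 11, giving ζ = 11/(2√(2.1K_p)).
Setting ζ = 0.69: √(2.1K_p) = 11/(2·0.69) = 7.971, so K_p = 63.54/2.1 = 30.3.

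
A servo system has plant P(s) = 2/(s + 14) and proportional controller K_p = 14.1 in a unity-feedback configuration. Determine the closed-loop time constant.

Closed-loop transfer function: T(s) = K_p·P(s)/(1 + K_p·P(s)) = 28.2/(s + 14 + 28.2) = 28.2/(s + 42.2).
Time constant τ = 1/42.2 = 0.0237 s.

τ = 0.0237 s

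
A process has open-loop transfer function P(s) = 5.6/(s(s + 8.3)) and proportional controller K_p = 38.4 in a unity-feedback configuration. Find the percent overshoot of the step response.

39.6%

The closed-loop denominator s² + 8.3s + 215 gives ω_n = √215 = 14.66 and ζ = 8.3/(2ω_n) = 0.283.
%OS = 100·exp(−πζ/√(1−ζ²)) = 100·exp(−π·0.283/√0.9199) = 39.6%.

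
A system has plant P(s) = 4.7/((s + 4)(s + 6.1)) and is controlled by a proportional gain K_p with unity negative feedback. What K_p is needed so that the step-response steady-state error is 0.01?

The loop is type 0, so e_ss(step) = 1/(1 + K_pos) with K_pos = K_p·P(0).
P(0) = 0.1926. Require 1/(1 + K_p·0.1926) = 0.01, so 1 + 0.1926·K_p = 100.
K_p = (100 − 1)/0.1926 = 514.

K_p = 514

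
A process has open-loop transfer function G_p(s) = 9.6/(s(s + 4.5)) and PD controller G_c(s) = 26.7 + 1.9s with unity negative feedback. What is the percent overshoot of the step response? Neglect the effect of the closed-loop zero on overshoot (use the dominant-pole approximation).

4.2%

Forward path: (26.7 + 1.9s)·9.6/(s(s+4.5)). The closed-loop characteristic equation is s² + (4.5 + 9.6·1.9)s + 9.6·26.7 = 0.
That is s² + 22.74s + 256.3 = 0, so ω_n = 16.01 rad/s and ζ = 22.74/(2·16.01) = 0.7102.
%OS = 100·exp(−πζ/√(1−ζ²)) = 4.2%.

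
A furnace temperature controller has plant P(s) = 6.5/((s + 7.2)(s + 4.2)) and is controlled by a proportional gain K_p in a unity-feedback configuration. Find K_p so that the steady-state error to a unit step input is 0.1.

Steady-state error for a unit step on this type-0 loop is 1/(1 + K_p·P(0)).
P(0) = 0.2149. Require 1/(1 + K_p·0.2149) = 0.1, so 1 + 0.2149·K_p = 10.
K_p = (10 − 1)/0.2149 = 41.9.

K_p = 41.9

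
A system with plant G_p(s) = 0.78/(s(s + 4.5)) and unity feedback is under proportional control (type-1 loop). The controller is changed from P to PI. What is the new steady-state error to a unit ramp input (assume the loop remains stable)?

The integrator raises the loop to type 2, so K_v → ∞ and e_ss to a ramp is zero.

0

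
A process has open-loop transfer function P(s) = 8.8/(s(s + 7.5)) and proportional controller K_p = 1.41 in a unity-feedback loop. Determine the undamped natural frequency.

ω_n = 3.52 rad/s

1 + K_p·P(s) = 0 gives s² + 7.5s + 12.41 = 0.
So ω_n² = 12.41 ⇒ ω_n = 3.522 rad/s, and ζ = 7.5/(2ω_n) = 1.06.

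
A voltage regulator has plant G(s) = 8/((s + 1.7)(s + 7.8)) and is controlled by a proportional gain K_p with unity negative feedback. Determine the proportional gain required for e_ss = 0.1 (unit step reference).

For a type-0 loop with proportional control, e_ss = 1/(1 + K_p·G(0)).
G(0) = 0.6033. Require 1/(1 + K_p·0.6033) = 0.1, so 1 + 0.6033·K_p = 10.
K_p = (10 − 1)/0.6033 = 14.9.

K_p = 14.9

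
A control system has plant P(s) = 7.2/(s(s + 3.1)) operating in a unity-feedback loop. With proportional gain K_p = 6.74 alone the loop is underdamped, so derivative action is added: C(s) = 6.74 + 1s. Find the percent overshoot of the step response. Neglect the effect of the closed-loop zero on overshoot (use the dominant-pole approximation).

3.18%

Forward path: (6.74 + 1s)·7.2/(s(s+3.1)). The closed-loop characteristic equation is s² + (3.1 + 7.2·1)s + 7.2·6.74 = 0.
That is s² + 10.3s + 48.53 = 0, so ω_n = 6.966 rad/s and ζ = 10.3/(2·6.966) = 0.7393.
%OS = 100·exp(−πζ/√(1−ζ²)) = 3.18%.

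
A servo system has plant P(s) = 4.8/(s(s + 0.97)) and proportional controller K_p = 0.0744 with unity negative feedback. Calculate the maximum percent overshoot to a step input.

Closed-loop characteristic equation: s² + 0.97s + 0.3571 = 0, so ω_n = 0.5976 rad/s and ζ = 0.97/(2·0.5976) = 0.8116.
%OS = 100·exp(−πζ/√(1−ζ²)) = 100·exp(−π·0.8116/√0.3413) = 1.27%.

1.27%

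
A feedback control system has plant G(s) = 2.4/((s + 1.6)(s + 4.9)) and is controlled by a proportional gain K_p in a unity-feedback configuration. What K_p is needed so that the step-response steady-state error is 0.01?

For a type-0 loop with proportional control, e_ss = 1/(1 + K_p·G(0)).
G(0) = 0.3061. Require 1/(1 + K_p·0.3061) = 0.01, so 1 + 0.3061·K_p = 100.
K_p = (100 − 1)/0.3061 = 323.

K_p = 323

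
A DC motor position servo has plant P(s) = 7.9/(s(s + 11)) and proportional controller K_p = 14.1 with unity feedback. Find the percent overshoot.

14.7%

From 1 + K_pP(s) = 0: s² + 11s + 111.4 = 0 ⇒ ω_n = 10.55, ζ = 0.5211.
%OS = 100·exp(−πζ/√(1−ζ²)) = 100·exp(−π·0.5211/√0.7284) = 14.7%.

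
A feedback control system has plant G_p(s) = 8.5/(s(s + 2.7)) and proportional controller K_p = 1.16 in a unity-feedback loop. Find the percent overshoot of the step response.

22.4%

Closed-loop characteristic equation: s² + 2.7s + 9.86 = 0, so ω_n = 3.14 rad/s and ζ = 2.7/(2·3.14) = 0.4299.
%OS = 100·exp(−πζ/√(1−ζ²)) = 100·exp(−π·0.4299/√0.8152) = 22.4%.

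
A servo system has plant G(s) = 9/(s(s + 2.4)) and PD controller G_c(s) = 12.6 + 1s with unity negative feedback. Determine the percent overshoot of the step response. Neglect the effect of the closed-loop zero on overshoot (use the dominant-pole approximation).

Forward path: (12.6 + 1s)·9/(s(s+2.4)). The closed-loop characteristic equation is s² + (2.4 + 9·1)s + 9·12.6 = 0.
That is s² + 11.4s + 113.4 = 0, so ω_n = 10.65 rad/s and ζ = 11.4/(2·10.65) = 0.5353.
%OS = 100·exp(−πζ/√(1−ζ²)) = 13.7%.

13.7%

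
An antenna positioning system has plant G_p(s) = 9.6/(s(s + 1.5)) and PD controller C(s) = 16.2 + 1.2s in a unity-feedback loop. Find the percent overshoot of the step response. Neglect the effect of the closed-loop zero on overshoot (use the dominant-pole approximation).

Forward path: (16.2 + 1.2s)·9.6/(s(s+1.5)). The closed-loop characteristic equation is s² + (1.5 + 9.6·1.2)s + 9.6·16.2 = 0.
That is s² + 13.02s + 155.5 = 0, so ω_n = 12.47 rad/s and ζ = 13.02/(2·12.47) = 0.522.
%OS = 100·exp(−πζ/√(1−ζ²)) = 14.6%.

14.6%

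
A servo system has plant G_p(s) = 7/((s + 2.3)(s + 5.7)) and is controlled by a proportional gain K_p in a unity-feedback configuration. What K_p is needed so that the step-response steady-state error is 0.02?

K_p = 91.8

For a type-0 loop with proportional control, e_ss = 1/(1 + K_p·G_p(0)).
G_p(0) = 0.5339. Require 1/(1 + K_p·0.5339) = 0.02, so 1 + 0.5339·K_p = 50.
K_p = (50 − 1)/0.5339 = 91.8.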